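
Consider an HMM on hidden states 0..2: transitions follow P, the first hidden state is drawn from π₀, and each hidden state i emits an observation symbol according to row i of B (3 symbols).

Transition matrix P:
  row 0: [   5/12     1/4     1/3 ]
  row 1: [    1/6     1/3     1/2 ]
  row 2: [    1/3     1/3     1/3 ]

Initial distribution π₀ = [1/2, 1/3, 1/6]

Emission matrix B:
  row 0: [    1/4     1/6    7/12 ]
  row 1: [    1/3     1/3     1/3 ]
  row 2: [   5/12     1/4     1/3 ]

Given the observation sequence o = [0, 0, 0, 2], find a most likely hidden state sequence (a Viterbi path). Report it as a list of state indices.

t=0: δ = [1.250e-01, 1.111e-01, 6.944e-02]  (obs o_0=0)
t=1: δ = [1.302e-02, 1.235e-02, 2.315e-02]  ψ = [0, 1, 1]  (obs o_1=0)
t=2: δ = [1.929e-03, 2.572e-03, 3.215e-03]  ψ = [2, 2, 2]  (obs o_2=0)
t=3: δ = [6.251e-04, 3.572e-04, 4.287e-04]  ψ = [2, 2, 1]  (obs o_3=2)
backtrack: best end state = 0; path = [1, 2, 2, 0]

path = [1, 2, 2, 0]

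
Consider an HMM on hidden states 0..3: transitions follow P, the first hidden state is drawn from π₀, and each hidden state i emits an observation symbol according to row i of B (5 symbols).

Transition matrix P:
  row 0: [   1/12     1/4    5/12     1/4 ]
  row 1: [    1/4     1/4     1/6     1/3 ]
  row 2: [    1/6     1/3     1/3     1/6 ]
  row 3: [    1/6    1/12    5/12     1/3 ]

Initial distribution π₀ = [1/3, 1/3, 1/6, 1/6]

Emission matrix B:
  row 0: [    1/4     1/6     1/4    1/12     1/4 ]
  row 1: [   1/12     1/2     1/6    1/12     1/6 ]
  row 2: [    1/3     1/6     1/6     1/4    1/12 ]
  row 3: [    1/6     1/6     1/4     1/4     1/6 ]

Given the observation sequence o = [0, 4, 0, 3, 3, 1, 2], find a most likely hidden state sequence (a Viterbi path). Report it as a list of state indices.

path = [0, 3, 2, 2, 2, 1, 3]

t=0: δ = [8.333e-02, 2.778e-02, 5.556e-02, 2.778e-02]  (obs o_0=0)
t=1: δ = [2.315e-03, 3.472e-03, 2.894e-03, 3.472e-03]  ψ = [2, 0, 0, 0]  (obs o_1=4)
t=2: δ = [2.170e-04, 8.038e-05, 4.823e-04, 1.929e-04]  ψ = [1, 2, 3, 1]  (obs o_2=0)
t=3: δ = [6.698e-06, 1.340e-05, 4.019e-05, 2.009e-05]  ψ = [2, 2, 2, 2]  (obs o_3=3)
t=4: δ = [5.582e-07, 1.116e-06, 3.349e-06, 1.674e-06]  ψ = [2, 2, 2, 2]  (obs o_4=3)
t=5: δ = [9.303e-08, 5.582e-07, 1.861e-07, 9.303e-08]  ψ = [2, 2, 2, 2]  (obs o_5=1)
t=6: δ = [3.489e-08, 2.326e-08, 1.550e-08, 4.651e-08]  ψ = [1, 1, 1, 1]  (obs o_6=2)
backtrack: best end state = 3; path = [0, 3, 2, 2, 2, 1, 3]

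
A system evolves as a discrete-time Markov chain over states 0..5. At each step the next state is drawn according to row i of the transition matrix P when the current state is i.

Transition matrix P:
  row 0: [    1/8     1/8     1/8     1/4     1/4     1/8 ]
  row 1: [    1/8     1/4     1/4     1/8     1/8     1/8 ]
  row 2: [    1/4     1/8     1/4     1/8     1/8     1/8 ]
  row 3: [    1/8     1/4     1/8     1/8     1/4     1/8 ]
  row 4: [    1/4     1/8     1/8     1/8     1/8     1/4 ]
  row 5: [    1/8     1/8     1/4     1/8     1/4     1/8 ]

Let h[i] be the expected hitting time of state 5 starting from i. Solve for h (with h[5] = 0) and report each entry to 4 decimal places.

First-step conditioning: h[5] = 0; for i ≠ 5, h[i] = 1 + Σ_k P[i][k]·h[k].
  h[0] = 1 + 1/8·h[0] + 1/8·h[1] + 1/8·h[2] + 1/4·h[3] + 1/4·h[4]
  h[1] = 1 + 1/8·h[0] + 1/4·h[1] + 1/4·h[2] + 1/8·h[3] + 1/8·h[4]
  h[2] = 1 + 1/4·h[0] + 1/8·h[1] + 1/4·h[2] + 1/8·h[3] + 1/8·h[4]
  h[3] = 1 + 1/8·h[0] + 1/4·h[1] + 1/8·h[2] + 1/8·h[3] + 1/4·h[4]
  h[4] = 1 + 1/4·h[0] + 1/8·h[1] + 1/8·h[2] + 1/8·h[3] + 1/8·h[4]
Solving the 5×5 linear system over states ≠ 5 gives exactly h = [8066/1195, 1642/239, 8192/1195, 8082/1195, 7168/1195, 0] (h[5] = 0 is the target).

h = [6.7498, 6.8703, 6.8552, 6.7632, 5.9983, 0.0000]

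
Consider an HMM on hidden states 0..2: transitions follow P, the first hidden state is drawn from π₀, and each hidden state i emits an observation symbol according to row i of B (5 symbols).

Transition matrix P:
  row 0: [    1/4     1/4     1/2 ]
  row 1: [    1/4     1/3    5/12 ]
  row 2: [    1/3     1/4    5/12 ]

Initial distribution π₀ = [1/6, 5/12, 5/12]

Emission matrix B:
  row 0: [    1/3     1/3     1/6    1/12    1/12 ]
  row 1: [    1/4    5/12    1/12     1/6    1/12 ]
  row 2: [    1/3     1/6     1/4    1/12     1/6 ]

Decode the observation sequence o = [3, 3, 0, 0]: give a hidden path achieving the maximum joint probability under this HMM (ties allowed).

t=0: δ = [1.389e-02, 6.944e-02, 3.472e-02]  (obs o_0=3)
t=1: δ = [1.447e-03, 3.858e-03, 2.411e-03]  ψ = [1, 1, 1]  (obs o_1=3)
t=2: δ = [3.215e-04, 3.215e-04, 5.358e-04]  ψ = [1, 1, 1]  (obs o_2=0)
t=3: δ = [5.954e-05, 3.349e-05, 7.442e-05]  ψ = [2, 2, 2]  (obs o_3=0)
backtrack: best end state = 2; path = [1, 1, 2, 2]

path = [1, 1, 2, 2]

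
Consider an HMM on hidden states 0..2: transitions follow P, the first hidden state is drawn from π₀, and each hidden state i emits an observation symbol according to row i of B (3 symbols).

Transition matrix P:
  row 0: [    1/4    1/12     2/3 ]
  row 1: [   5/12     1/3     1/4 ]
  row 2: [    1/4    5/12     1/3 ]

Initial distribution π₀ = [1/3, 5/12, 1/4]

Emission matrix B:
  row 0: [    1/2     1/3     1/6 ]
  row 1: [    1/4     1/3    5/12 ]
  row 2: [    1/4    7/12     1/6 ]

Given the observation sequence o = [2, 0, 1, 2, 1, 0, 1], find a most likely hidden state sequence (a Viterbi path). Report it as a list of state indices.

path = [1, 0, 2, 1, 1, 0, 2]

t=0: δ = [5.556e-02, 1.736e-01, 4.167e-02]  (obs o_0=2)
t=1: δ = [3.617e-02, 1.447e-02, 1.085e-02]  ψ = [1, 1, 1]  (obs o_1=0)
t=2: δ = [3.014e-03, 1.608e-03, 1.407e-02]  ψ = [0, 1, 0]  (obs o_2=1)
t=3: δ = [5.861e-04, 2.442e-03, 7.814e-04]  ψ = [2, 2, 2]  (obs o_3=2)
t=4: δ = [3.392e-04, 2.713e-04, 3.561e-04]  ψ = [1, 1, 1]  (obs o_4=1)
t=5: δ = [5.653e-05, 3.710e-05, 5.653e-05]  ψ = [1, 2, 0]  (obs o_5=0)
t=6: δ = [5.152e-06, 7.851e-06, 2.198e-05]  ψ = [1, 2, 0]  (obs o_6=1)
backtrack: best end state = 2; path = [1, 0, 2, 1, 1, 0, 2]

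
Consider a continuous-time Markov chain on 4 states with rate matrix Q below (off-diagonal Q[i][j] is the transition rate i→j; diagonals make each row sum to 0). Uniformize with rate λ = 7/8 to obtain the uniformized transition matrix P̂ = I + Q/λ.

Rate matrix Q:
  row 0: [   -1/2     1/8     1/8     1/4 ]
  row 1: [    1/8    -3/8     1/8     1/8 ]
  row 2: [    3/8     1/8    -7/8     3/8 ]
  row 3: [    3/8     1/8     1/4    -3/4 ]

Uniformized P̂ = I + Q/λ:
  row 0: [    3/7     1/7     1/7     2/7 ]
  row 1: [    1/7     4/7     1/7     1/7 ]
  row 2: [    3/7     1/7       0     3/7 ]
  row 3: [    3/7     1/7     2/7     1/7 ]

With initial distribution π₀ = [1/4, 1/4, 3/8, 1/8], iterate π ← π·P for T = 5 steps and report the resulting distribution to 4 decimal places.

π = [0.3571, 0.2500, 0.1544, 0.2384]

t=0: π = [0.2500, 0.2500, 0.3750, 0.1250]
t=1: π = [0.3571, 0.2500, 0.1071, 0.2857]
t=2: π = [0.3571, 0.2500, 0.1684, 0.2245]
t=3: π = [0.3571, 0.2500, 0.1509, 0.2420]
t=4: π = [0.3571, 0.2500, 0.1559, 0.2370]
t=5: π = [0.3571, 0.2500, 0.1544, 0.2384]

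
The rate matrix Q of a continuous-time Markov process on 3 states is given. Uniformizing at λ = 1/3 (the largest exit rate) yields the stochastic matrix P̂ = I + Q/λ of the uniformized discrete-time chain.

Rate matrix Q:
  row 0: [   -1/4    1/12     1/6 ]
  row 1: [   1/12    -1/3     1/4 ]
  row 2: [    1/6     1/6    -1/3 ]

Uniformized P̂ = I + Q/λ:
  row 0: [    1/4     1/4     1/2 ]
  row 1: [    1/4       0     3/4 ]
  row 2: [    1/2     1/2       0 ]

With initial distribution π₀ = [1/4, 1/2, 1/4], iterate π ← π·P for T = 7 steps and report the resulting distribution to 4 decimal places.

t=0: π = [0.2500, 0.5000, 0.2500]
t=1: π = [0.3125, 0.1875, 0.5000]
t=2: π = [0.3750, 0.3281, 0.2969]
t=3: π = [0.3242, 0.2422, 0.4336]
t=4: π = [0.3584, 0.2979, 0.3438]
t=5: π = [0.3359, 0.2615, 0.4026]
t=6: π = [0.3506, 0.2853, 0.3641]
t=7: π = [0.3410, 0.2697, 0.3893]

π = [0.3410, 0.2697, 0.3893]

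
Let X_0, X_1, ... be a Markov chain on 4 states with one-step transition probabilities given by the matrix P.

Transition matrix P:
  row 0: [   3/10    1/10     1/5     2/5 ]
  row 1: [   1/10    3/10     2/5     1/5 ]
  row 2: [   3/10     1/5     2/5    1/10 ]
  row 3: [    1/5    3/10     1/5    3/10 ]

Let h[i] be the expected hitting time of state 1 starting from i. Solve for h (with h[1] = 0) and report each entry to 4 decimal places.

First-step conditioning: h[1] = 0; for i ≠ 1, h[i] = 1 + Σ_k P[i][k]·h[k].
  h[0] = 1 + 3/10·h[0] + 1/5·h[2] + 2/5·h[3]
  h[2] = 1 + 3/10·h[0] + 2/5·h[2] + 1/10·h[3]
  h[3] = 1 + 1/5·h[0] + 1/5·h[2] + 3/10·h[3]
Solving the 3×3 linear system over states ≠ 1 gives exactly h = [440/81, 0, 415/81, 40/9] (h[1] = 0 is the target).

h = [5.4321, 0.0000, 5.1235, 4.4444]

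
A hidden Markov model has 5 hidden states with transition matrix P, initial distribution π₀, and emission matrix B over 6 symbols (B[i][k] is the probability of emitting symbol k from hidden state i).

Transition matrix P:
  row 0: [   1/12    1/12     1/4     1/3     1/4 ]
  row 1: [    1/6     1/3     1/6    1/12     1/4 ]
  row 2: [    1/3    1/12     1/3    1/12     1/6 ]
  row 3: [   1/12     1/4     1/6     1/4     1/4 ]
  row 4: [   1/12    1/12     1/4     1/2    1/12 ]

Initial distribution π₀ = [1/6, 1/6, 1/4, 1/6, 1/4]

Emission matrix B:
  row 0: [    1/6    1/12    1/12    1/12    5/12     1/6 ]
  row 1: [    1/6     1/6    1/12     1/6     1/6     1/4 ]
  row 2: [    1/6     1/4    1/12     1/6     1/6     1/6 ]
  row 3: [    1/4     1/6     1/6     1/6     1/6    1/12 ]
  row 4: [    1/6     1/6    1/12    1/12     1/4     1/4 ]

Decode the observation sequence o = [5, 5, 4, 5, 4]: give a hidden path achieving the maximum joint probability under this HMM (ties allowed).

path = [4, 2, 0, 2, 0]

t=0: δ = [2.778e-02, 4.167e-02, 4.167e-02, 1.389e-02, 6.250e-02]  (obs o_0=5)
t=1: δ = [2.315e-03, 3.472e-03, 2.604e-03, 2.604e-03, 2.604e-03]  ψ = [2, 1, 4, 4, 1]  (obs o_1=5)
t=2: δ = [3.617e-04, 1.929e-04, 1.447e-04, 2.170e-04, 2.170e-04]  ψ = [2, 1, 2, 4, 1]  (obs o_2=4)
t=3: δ = [8.038e-06, 1.608e-05, 1.507e-05, 1.005e-05, 2.261e-05]  ψ = [2, 1, 0, 0, 0]  (obs o_3=5)
t=4: δ = [2.093e-06, 8.931e-07, 9.419e-07, 1.884e-06, 1.005e-06]  ψ = [2, 1, 4, 4, 1]  (obs o_4=4)
backtrack: best end state = 0; path = [4, 2, 0, 2, 0]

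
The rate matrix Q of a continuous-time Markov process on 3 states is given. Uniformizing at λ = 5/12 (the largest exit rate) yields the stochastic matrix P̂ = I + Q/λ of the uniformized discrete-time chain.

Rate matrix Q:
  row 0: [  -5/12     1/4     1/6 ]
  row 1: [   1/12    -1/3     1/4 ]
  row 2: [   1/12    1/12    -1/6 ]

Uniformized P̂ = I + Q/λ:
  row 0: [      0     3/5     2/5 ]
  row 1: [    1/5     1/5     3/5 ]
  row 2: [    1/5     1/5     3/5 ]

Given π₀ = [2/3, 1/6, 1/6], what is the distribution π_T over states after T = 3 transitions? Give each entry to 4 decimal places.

t=0: π = [0.6667, 0.1667, 0.1667]
t=1: π = [0.0667, 0.4667, 0.4667]
t=2: π = [0.1867, 0.2267, 0.5867]
t=3: π = [0.1627, 0.2747, 0.5627]

π = [0.1627, 0.2747, 0.5627]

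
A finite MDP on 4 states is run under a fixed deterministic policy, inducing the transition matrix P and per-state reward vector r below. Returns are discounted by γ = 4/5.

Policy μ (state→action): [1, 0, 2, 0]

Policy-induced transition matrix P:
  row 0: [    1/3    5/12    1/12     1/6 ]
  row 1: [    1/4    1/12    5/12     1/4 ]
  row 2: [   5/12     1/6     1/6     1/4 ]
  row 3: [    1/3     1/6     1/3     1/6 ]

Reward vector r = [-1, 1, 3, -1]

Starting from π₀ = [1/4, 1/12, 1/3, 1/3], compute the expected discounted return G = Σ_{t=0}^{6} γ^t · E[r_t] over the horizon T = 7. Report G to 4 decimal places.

t=0: π = [0.2500, 0.0833, 0.3333, 0.3333], E[r] = 0.5000, γ^t·E[r] = 0.500000, running G = 0.500000
t=1: π = [0.3542, 0.2222, 0.2222, 0.2014], E[r] = 0.3333, γ^t·E[r] = 0.266667, running G = 0.766667
t=2: π = [0.3333, 0.2367, 0.2263, 0.2037], E[r] = 0.3785, γ^t·E[r] = 0.242222, running G = 1.008889
t=3: π = [0.3325, 0.2303, 0.2320, 0.2052], E[r] = 0.3886, γ^t·E[r] = 0.198963, running G = 1.207852
t=4: π = [0.3335, 0.2306, 0.2307, 0.2052], E[r] = 0.3841, γ^t·E[r] = 0.157343, running G = 1.365195
t=5: π = [0.3333, 0.2308, 0.2307, 0.2051], E[r] = 0.3845, γ^t·E[r] = 0.126004, running G = 1.491199
t=6: π = [0.3333, 0.2308, 0.2308, 0.2051], E[r] = 0.3846, γ^t·E[r] = 0.100833, running G = 1.592033

G = 1.5920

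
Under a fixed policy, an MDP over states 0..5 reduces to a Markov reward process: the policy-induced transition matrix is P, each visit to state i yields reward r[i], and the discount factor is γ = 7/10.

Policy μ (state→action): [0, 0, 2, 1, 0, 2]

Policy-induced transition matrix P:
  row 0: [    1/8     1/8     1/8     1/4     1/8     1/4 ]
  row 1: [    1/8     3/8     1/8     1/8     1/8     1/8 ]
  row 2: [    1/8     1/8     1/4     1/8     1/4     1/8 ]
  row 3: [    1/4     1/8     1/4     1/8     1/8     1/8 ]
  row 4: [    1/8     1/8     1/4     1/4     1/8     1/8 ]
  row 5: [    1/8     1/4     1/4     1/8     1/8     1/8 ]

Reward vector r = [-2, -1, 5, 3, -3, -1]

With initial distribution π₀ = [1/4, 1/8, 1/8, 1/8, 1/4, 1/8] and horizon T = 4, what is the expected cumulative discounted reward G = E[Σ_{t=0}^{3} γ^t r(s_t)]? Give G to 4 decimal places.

G = 0.2610

t=0: π = [0.2500, 0.1250, 0.1250, 0.1250, 0.2500, 0.1250], E[r] = -0.5000, γ^t·E[r] = -0.500000, running G = -0.500000
t=1: π = [0.1406, 0.1719, 0.2031, 0.1875, 0.1406, 0.1563], E[r] = 0.5469, γ^t·E[r] = 0.382813, running G = -0.117188
t=2: π = [0.1484, 0.1875, 0.2109, 0.1602, 0.1504, 0.1426], E[r] = 0.4570, γ^t·E[r] = 0.223945, running G = 0.106758
t=3: π = [0.1450, 0.1897, 0.2080, 0.1624, 0.1514, 0.1436], E[r] = 0.4497, γ^t·E[r] = 0.154250, running G = 0.261007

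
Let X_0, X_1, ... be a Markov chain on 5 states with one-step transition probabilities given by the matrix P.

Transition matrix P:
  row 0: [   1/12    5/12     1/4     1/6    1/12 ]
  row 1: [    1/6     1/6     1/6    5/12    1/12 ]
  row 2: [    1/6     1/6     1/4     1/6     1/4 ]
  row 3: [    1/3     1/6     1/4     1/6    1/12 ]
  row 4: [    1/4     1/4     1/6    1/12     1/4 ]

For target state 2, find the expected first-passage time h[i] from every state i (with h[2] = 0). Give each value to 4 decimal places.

h = [4.5707, 4.8609, 0.0000, 4.4982, 4.9770]

First-step conditioning: h[2] = 0; for i ≠ 2, h[i] = 1 + Σ_k P[i][k]·h[k].
  h[0] = 1 + 1/12·h[0] + 5/12·h[1] + 1/6·h[3] + 1/12·h[4]
  h[1] = 1 + 1/6·h[0] + 1/6·h[1] + 5/12·h[3] + 1/12·h[4]
  h[3] = 1 + 1/3·h[0] + 1/6·h[1] + 1/6·h[3] + 1/12·h[4]
  h[4] = 1 + 1/4·h[0] + 1/4·h[1] + 1/12·h[3] + 1/4·h[4]
Solving the 4×4 linear system over states ≠ 2 gives exactly h = [3780/827, 4020/827, 0, 3720/827, 4116/827] (h[2] = 0 is the target).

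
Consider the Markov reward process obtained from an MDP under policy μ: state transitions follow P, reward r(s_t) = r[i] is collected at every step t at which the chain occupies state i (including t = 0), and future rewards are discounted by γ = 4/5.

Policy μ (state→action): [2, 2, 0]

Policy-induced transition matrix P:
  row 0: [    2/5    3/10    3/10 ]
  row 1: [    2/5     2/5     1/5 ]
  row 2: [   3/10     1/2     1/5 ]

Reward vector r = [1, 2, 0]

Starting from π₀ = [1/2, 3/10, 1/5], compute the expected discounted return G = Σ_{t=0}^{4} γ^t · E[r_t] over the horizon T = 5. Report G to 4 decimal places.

t=0: π = [0.5000, 0.3000, 0.2000], E[r] = 1.1000, γ^t·E[r] = 1.100000, running G = 1.100000
t=1: π = [0.3800, 0.3700, 0.2500], E[r] = 1.1200, γ^t·E[r] = 0.896000, running G = 1.996000
t=2: π = [0.3750, 0.3870, 0.2380], E[r] = 1.1490, γ^t·E[r] = 0.735360, running G = 2.731360
t=3: π = [0.3762, 0.3863, 0.2375], E[r] = 1.1488, γ^t·E[r] = 0.588186, running G = 3.319546
t=4: π = [0.3763, 0.3861, 0.2376], E[r] = 1.1485, γ^t·E[r] = 0.470430, running G = 3.789975

G = 3.7900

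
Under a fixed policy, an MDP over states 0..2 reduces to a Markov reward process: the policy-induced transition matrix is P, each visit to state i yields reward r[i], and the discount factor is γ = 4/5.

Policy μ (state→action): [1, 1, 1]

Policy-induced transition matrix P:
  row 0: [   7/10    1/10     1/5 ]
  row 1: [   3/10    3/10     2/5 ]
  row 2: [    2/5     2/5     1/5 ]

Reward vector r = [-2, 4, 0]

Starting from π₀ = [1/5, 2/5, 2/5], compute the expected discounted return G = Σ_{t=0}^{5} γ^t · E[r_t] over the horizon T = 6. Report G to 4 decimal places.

t=0: π = [0.2000, 0.4000, 0.4000], E[r] = 1.2000, γ^t·E[r] = 1.200000, running G = 1.200000
t=1: π = [0.4200, 0.3000, 0.2800], E[r] = 0.3600, γ^t·E[r] = 0.288000, running G = 1.488000
t=2: π = [0.4960, 0.2440, 0.2600], E[r] = -0.0160, γ^t·E[r] = -0.010240, running G = 1.477760
t=3: π = [0.5244, 0.2268, 0.2488], E[r] = -0.1416, γ^t·E[r] = -0.072499, running G = 1.405261
t=4: π = [0.5346, 0.2200, 0.2454], E[r] = -0.1893, γ^t·E[r] = -0.077529, running G = 1.327732
t=5: π = [0.5384, 0.2176, 0.2440], E[r] = -0.2064, γ^t·E[r] = -0.067617, running G = 1.260114

G = 1.2601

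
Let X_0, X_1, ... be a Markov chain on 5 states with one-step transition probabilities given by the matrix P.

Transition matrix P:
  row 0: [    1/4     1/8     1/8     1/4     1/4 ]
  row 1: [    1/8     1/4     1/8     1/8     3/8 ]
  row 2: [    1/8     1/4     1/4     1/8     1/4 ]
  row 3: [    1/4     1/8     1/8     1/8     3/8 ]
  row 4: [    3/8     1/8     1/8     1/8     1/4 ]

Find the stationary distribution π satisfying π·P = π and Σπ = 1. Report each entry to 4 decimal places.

π = [0.2480, 0.1633, 0.1429, 0.1560, 0.2899]

Balance equations π_j = Σ_i π_i·P[i][j]:
  π_0 = 1/4·π_0 + 1/8·π_1 + 1/8·π_2 + 1/4·π_3 + 3/8·π_4
  π_1 = 1/8·π_0 + 1/4·π_1 + 1/4·π_2 + 1/8·π_3 + 1/8·π_4
  π_2 = 1/8·π_0 + 1/8·π_1 + 1/4·π_2 + 1/8·π_3 + 1/8·π_4
  π_3 = 1/4·π_0 + 1/8·π_1 + 1/8·π_2 + 1/8·π_3 + 1/8·π_4
  normalize: π_0 + π_1 + π_2 + π_3 + π_4 = 1
Solving the linear system gives exactly π = [887/3577, 8/49, 1/7, 558/3577, 1037/3577].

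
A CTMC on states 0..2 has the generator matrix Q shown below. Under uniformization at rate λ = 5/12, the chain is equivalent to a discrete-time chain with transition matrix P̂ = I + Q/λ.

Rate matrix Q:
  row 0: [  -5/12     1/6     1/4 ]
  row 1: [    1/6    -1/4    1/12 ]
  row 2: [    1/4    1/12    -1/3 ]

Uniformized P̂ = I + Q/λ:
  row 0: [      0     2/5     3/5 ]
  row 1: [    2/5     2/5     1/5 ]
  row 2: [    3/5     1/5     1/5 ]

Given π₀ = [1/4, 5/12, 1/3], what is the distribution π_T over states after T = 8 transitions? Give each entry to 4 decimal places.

π = [0.3328, 0.3335, 0.3337]

t=0: π = [0.2500, 0.4167, 0.3333]
t=1: π = [0.3667, 0.3333, 0.3000]
t=2: π = [0.3133, 0.3400, 0.3467]
t=3: π = [0.3440, 0.3307, 0.3253]
t=4: π = [0.3275, 0.3349, 0.3376]
t=5: π = [0.3365, 0.3325, 0.3310]
t=6: π = [0.3316, 0.3338, 0.3346]
t=7: π = [0.3343, 0.3331, 0.3326]
t=8: π = [0.3328, 0.3335, 0.3337]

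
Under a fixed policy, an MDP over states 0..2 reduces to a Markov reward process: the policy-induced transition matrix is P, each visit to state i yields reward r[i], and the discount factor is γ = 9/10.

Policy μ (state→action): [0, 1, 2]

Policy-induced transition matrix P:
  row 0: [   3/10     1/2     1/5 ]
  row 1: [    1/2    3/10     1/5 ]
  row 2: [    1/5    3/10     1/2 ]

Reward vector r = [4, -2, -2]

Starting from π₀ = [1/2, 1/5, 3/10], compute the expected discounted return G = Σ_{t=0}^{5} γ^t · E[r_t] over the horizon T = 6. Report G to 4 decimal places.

G = 1.0947

t=0: π = [0.5000, 0.2000, 0.3000], E[r] = 1.0000, γ^t·E[r] = 1.000000, running G = 1.000000
t=1: π = [0.3100, 0.4000, 0.2900], E[r] = -0.1400, γ^t·E[r] = -0.126000, running G = 0.874000
t=2: π = [0.3510, 0.3620, 0.2870], E[r] = 0.1060, γ^t·E[r] = 0.085860, running G = 0.959860
t=3: π = [0.3437, 0.3702, 0.2861], E[r] = 0.0622, γ^t·E[r] = 0.045344, running G = 1.005204
t=4: π = [0.3454, 0.3687, 0.2858], E[r] = 0.0726, γ^t·E[r] = 0.047620, running G = 1.052824
t=5: π = [0.3452, 0.3691, 0.2857], E[r] = 0.0710, γ^t·E[r] = 0.041919, running G = 1.094742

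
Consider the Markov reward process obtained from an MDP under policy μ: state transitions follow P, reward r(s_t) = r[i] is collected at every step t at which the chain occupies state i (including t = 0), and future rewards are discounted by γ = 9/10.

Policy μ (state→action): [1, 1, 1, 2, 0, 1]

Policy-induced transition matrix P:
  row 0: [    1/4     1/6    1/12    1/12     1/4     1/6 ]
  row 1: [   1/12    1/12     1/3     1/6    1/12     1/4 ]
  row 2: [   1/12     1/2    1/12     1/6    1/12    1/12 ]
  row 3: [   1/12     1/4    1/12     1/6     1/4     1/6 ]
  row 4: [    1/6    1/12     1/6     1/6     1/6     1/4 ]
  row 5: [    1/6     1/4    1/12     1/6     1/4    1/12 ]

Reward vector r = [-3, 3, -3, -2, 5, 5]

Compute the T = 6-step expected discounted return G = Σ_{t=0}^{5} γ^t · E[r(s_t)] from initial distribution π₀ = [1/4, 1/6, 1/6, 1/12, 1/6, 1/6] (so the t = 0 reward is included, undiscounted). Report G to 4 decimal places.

G = 5.1883

t=0: π = [0.2500, 0.1667, 0.1667, 0.0833, 0.1667, 0.1667], E[r] = 0.7500, γ^t·E[r] = 0.750000, running G = 0.750000
t=1: π = [0.1528, 0.2153, 0.1389, 0.1458, 0.1806, 0.1667], E[r] = 1.2153, γ^t·E[r] = 1.093750, running G = 1.843750
t=2: π = [0.1377, 0.2060, 0.1522, 0.1539, 0.1759, 0.1742], E[r] = 1.1910, γ^t·E[r] = 0.964688, running G = 2.808438
t=3: π = [0.1355, 0.2129, 0.1495, 0.1552, 0.1756, 0.1713], E[r] = 1.2081, γ^t·E[r] = 0.880734, running G = 3.689172
t=4: π = [0.1348, 0.2113, 0.1512, 0.1554, 0.1750, 0.1723], E[r] = 1.2015, γ^t·E[r] = 0.788329, running G = 4.477501
t=5: π = [0.1347, 0.2122, 0.1507, 0.1554, 0.1750, 0.1719], E[r] = 1.2037, γ^t·E[r] = 0.710776, running G = 5.188277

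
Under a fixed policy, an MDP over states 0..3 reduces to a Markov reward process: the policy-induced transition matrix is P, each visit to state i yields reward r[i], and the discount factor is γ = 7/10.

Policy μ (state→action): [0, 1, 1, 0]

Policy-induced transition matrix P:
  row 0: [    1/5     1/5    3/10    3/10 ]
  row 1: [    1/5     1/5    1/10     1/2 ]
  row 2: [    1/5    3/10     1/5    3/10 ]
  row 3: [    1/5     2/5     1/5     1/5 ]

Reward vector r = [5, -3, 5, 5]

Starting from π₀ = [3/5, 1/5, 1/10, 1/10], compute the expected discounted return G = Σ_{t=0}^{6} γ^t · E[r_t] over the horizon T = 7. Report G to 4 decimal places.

G = 9.2992

t=0: π = [0.6000, 0.2000, 0.1000, 0.1000], E[r] = 3.4000, γ^t·E[r] = 3.400000, running G = 3.400000
t=1: π = [0.2000, 0.2300, 0.2400, 0.3300], E[r] = 3.1600, γ^t·E[r] = 2.212000, running G = 5.612000
t=2: π = [0.2000, 0.2900, 0.1970, 0.3130], E[r] = 2.6800, γ^t·E[r] = 1.313200, running G = 6.925200
t=3: π = [0.2000, 0.2823, 0.1910, 0.3267], E[r] = 2.7416, γ^t·E[r] = 0.940369, running G = 7.865569
t=4: π = [0.2000, 0.2844, 0.1918, 0.3238], E[r] = 2.7245, γ^t·E[r] = 0.654148, running G = 8.519716
t=5: π = [0.2000, 0.2839, 0.1916, 0.3245], E[r] = 2.7285, γ^t·E[r] = 0.458582, running G = 8.978299
t=6: π = [0.2000, 0.2841, 0.1916, 0.3243], E[r] = 2.7275, γ^t·E[r] = 0.320892, running G = 9.299191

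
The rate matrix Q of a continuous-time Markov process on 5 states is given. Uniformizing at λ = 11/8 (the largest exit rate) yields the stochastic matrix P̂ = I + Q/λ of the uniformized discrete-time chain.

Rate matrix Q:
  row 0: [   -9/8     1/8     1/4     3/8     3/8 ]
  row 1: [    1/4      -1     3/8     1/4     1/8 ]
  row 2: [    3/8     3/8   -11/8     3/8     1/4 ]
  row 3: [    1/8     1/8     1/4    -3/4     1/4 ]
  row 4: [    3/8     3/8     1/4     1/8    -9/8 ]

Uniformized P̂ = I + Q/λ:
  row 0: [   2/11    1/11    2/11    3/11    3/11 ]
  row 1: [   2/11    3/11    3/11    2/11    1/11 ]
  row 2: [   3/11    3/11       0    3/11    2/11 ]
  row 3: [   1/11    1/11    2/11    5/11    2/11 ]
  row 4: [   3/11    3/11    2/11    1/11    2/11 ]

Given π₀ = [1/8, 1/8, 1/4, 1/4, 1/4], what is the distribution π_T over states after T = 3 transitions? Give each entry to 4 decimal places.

π = [0.1897, 0.1897, 0.1674, 0.2714, 0.1818]

t=0: π = [0.1250, 0.1250, 0.2500, 0.2500, 0.2500]
t=1: π = [0.2045, 0.2045, 0.1477, 0.2614, 0.1818]
t=2: π = [0.1880, 0.1880, 0.1736, 0.2686, 0.1818]
t=3: π = [0.1897, 0.1897, 0.1674, 0.2714, 0.1818]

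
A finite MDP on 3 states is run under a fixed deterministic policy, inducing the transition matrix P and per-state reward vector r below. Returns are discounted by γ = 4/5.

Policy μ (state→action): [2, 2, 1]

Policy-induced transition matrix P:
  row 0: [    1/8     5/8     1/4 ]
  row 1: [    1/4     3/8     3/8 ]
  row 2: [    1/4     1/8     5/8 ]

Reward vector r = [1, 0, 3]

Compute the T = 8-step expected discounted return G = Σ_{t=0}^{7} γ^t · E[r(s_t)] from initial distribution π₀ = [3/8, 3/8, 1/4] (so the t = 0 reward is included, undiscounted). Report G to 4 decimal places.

t=0: π = [0.3750, 0.3750, 0.2500], E[r] = 1.1250, γ^t·E[r] = 1.125000, running G = 1.125000
t=1: π = [0.2031, 0.4063, 0.3906], E[r] = 1.3750, γ^t·E[r] = 1.100000, running G = 2.225000
t=2: π = [0.2246, 0.3281, 0.4473], E[r] = 1.5664, γ^t·E[r] = 1.002500, running G = 3.227500
t=3: π = [0.2219, 0.3193, 0.4587], E[r] = 1.5981, γ^t·E[r] = 0.818250, running G = 4.045750
t=4: π = [0.2223, 0.3158, 0.4619], E[r] = 1.6081, γ^t·E[r] = 0.658675, running G = 4.704425
t=5: π = [0.2222, 0.3151, 0.4627], E[r] = 1.6103, γ^t·E[r] = 0.527673, running G = 5.232098
t=6: π = [0.2222, 0.3149, 0.4629], E[r] = 1.6109, γ^t·E[r] = 0.422293, running G = 5.654390
t=7: π = [0.2222, 0.3148, 0.4629], E[r] = 1.6111, γ^t·E[r] = 0.337864, running G = 5.992255

G = 5.9923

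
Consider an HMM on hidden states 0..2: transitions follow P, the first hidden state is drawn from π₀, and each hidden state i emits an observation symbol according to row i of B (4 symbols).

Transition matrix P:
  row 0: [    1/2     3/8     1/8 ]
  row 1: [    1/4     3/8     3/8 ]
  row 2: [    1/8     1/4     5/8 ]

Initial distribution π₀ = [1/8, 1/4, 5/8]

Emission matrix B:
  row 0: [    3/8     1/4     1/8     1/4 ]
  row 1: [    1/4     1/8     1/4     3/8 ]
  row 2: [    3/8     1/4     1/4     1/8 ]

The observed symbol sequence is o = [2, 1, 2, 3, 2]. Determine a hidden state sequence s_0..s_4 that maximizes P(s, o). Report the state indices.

path = [2, 2, 2, 2, 2]

t=0: δ = [1.562e-02, 6.250e-02, 1.562e-01]  (obs o_0=2)
t=1: δ = [4.883e-03, 4.883e-03, 2.441e-02]  ψ = [2, 2, 2]  (obs o_1=1)
t=2: δ = [3.815e-04, 1.526e-03, 3.815e-03]  ψ = [2, 2, 2]  (obs o_2=2)
t=3: δ = [1.192e-04, 3.576e-04, 2.980e-04]  ψ = [2, 2, 2]  (obs o_3=3)
t=4: δ = [1.118e-05, 3.353e-05, 4.657e-05]  ψ = [1, 1, 2]  (obs o_4=2)
backtrack: best end state = 2; path = [2, 2, 2, 2, 2]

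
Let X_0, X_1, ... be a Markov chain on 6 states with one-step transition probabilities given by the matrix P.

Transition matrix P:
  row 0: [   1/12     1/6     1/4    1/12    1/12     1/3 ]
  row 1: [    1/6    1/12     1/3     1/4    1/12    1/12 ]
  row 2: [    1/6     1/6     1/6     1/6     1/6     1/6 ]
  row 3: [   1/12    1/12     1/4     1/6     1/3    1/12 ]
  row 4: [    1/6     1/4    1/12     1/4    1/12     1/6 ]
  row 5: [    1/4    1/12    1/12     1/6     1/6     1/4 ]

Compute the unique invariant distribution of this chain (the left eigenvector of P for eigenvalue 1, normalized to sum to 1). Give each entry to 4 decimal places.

π = [0.1540, 0.1384, 0.1891, 0.1786, 0.1588, 0.1810]

Balance equations π_j = Σ_i π_i·P[i][j]:
  π_0 = 1/12·π_0 + 1/6·π_1 + 1/6·π_2 + 1/12·π_3 + 1/6·π_4 + 1/4·π_5
  π_1 = 1/6·π_0 + 1/12·π_1 + 1/6·π_2 + 1/12·π_3 + 1/4·π_4 + 1/12·π_5
  π_2 = 1/4·π_0 + 1/3·π_1 + 1/6·π_2 + 1/4·π_3 + 1/12·π_4 + 1/12·π_5
  π_3 = 1/12·π_0 + 1/4·π_1 + 1/6·π_2 + 1/6·π_3 + 1/4·π_4 + 1/6·π_5
  π_4 = 1/12·π_0 + 1/12·π_1 + 1/6·π_2 + 1/3·π_3 + 1/12·π_4 + 1/6·π_5
  normalize: π_0 + π_1 + π_2 + π_3 + π_4 + π_5 = 1
Solving the linear system gives exactly π = [10821/70252, 1389/10036, 13287/70252, 12547/70252, 797/5018, 3179/17563].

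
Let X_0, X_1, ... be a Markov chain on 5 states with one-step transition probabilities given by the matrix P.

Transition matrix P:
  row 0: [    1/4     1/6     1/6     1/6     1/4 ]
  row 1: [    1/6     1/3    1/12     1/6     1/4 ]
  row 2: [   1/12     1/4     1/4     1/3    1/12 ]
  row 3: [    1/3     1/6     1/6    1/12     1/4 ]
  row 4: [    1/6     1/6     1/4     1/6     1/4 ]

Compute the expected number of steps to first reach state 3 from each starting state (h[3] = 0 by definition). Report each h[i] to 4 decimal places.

First-step conditioning: h[3] = 0; for i ≠ 3, h[i] = 1 + Σ_k P[i][k]·h[k].
  h[0] = 1 + 1/4·h[0] + 1/6·h[1] + 1/6·h[2] + 1/4·h[4]
  h[1] = 1 + 1/6·h[0] + 1/3·h[1] + 1/12·h[2] + 1/4·h[4]
  h[2] = 1 + 1/12·h[0] + 1/4·h[1] + 1/4·h[2] + 1/12·h[4]
  h[4] = 1 + 1/6·h[0] + 1/6·h[1] + 1/4·h[2] + 1/4·h[4]
Solving the 4×4 linear system over states ≠ 3 gives exactly h = [4056/799, 4128/799, 3336/799, 0, 3996/799] (h[3] = 0 is the target).

h = [5.0763, 5.1665, 4.1752, 0.0000, 5.0013]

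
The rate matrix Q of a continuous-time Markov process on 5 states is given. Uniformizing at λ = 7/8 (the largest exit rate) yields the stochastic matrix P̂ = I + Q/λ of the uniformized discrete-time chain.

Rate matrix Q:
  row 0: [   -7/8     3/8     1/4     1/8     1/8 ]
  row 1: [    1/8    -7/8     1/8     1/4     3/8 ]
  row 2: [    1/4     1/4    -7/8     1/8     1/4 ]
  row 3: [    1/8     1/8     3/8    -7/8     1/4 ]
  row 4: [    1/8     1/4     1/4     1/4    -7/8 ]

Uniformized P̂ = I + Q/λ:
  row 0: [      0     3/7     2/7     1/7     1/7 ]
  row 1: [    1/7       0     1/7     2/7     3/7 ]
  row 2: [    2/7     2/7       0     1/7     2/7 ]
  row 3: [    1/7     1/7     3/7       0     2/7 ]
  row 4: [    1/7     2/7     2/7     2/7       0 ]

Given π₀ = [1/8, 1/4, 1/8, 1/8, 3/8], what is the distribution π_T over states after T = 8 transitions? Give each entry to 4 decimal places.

π = [0.1523, 0.2190, 0.2180, 0.1811, 0.2297]

t=0: π = [0.1250, 0.2500, 0.1250, 0.1250, 0.3750]
t=1: π = [0.1429, 0.2143, 0.2321, 0.2143, 0.1964]
t=2: π = [0.1556, 0.2143, 0.2194, 0.1709, 0.2398]
t=3: π = [0.1520, 0.2223, 0.2168, 0.1833, 0.2256]
t=4: π = [0.1521, 0.2177, 0.2182, 0.1807, 0.2313]
t=5: π = [0.1523, 0.2194, 0.2181, 0.1812, 0.2290]
t=6: π = [0.1523, 0.2189, 0.2179, 0.1810, 0.2299]
t=7: π = [0.1522, 0.2191, 0.2180, 0.1811, 0.2296]
t=8: π = [0.1523, 0.2190, 0.2180, 0.1811, 0.2297]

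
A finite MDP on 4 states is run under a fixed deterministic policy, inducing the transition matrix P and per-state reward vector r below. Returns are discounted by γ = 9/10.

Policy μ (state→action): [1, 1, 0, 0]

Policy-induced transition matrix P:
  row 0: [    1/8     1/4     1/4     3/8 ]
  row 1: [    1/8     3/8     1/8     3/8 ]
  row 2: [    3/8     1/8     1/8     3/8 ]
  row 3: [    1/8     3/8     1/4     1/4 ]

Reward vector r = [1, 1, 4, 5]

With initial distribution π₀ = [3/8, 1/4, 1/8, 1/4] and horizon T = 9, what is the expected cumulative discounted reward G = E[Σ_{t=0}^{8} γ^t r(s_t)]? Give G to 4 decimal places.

G = 17.3019

t=0: π = [0.3750, 0.2500, 0.1250, 0.2500], E[r] = 2.3750, γ^t·E[r] = 2.375000, running G = 2.375000
t=1: π = [0.1563, 0.2969, 0.2031, 0.3438], E[r] = 2.9844, γ^t·E[r] = 2.685938, running G = 5.060938
t=2: π = [0.1758, 0.3047, 0.1875, 0.3320], E[r] = 2.8906, γ^t·E[r] = 2.341406, running G = 7.402344
t=3: π = [0.1719, 0.3062, 0.1885, 0.3335], E[r] = 2.8994, γ^t·E[r] = 2.113673, running G = 9.516017
t=4: π = [0.1721, 0.3064, 0.1882, 0.3333], E[r] = 2.8978, γ^t·E[r] = 1.901224, running G = 11.417241
t=5: π = [0.1720, 0.3064, 0.1882, 0.3333], E[r] = 2.8979, γ^t·E[r] = 1.711169, running G = 13.128410
t=6: π = [0.1720, 0.3064, 0.1882, 0.3333], E[r] = 2.8978, γ^t·E[r] = 1.540036, running G = 14.668446
t=7: π = [0.1720, 0.3065, 0.1882, 0.3333], E[r] = 2.8979, γ^t·E[r] = 1.386033, running G = 16.054479
t=8: π = [0.1720, 0.3065, 0.1882, 0.3333], E[r] = 2.8978, γ^t·E[r] = 1.247429, running G = 17.301908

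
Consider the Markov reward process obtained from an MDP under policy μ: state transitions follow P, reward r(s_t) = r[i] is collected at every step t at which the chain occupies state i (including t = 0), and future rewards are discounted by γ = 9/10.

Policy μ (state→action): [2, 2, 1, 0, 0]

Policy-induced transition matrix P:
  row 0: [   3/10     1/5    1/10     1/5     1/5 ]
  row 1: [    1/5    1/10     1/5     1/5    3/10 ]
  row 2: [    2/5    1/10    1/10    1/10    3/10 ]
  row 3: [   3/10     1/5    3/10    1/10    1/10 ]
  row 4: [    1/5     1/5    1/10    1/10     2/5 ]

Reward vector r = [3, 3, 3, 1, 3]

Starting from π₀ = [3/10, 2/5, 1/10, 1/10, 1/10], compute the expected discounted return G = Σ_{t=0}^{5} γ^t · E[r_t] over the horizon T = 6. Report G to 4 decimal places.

t=0: π = [0.3000, 0.4000, 0.1000, 0.1000, 0.1000], E[r] = 2.8000, γ^t·E[r] = 2.800000, running G = 2.800000
t=1: π = [0.2600, 0.1500, 0.1600, 0.1700, 0.2600], E[r] = 2.6600, γ^t·E[r] = 2.394000, running G = 5.194000
t=2: π = [0.2750, 0.1690, 0.1490, 0.1410, 0.2660], E[r] = 2.7180, γ^t·E[r] = 2.201580, running G = 7.395580
t=3: π = [0.2714, 0.1682, 0.1451, 0.1444, 0.2709], E[r] = 2.7112, γ^t·E[r] = 1.976465, running G = 9.372045
t=4: π = [0.2706, 0.1687, 0.1457, 0.1440, 0.2711], E[r] = 2.7121, γ^t·E[r] = 1.779396, running G = 11.151440
t=5: π = [0.2706, 0.1686, 0.1457, 0.1439, 0.2713], E[r] = 2.7121, γ^t·E[r] = 1.601495, running G = 12.752936

G = 12.7529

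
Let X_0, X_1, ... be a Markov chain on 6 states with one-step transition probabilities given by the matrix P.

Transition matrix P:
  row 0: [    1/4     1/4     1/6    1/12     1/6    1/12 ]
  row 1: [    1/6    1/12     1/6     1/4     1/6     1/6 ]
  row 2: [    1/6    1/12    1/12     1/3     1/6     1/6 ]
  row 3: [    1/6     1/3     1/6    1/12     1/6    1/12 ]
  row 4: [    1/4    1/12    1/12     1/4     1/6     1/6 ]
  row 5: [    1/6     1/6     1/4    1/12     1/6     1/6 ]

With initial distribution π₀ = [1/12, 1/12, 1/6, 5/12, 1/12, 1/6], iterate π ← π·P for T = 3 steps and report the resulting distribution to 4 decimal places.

π = [0.1969, 0.1742, 0.1519, 0.1756, 0.1667, 0.1348]

t=0: π = [0.0833, 0.0833, 0.1667, 0.4167, 0.0833, 0.1667]
t=1: π = [0.1806, 0.2153, 0.1597, 0.1528, 0.1667, 0.1250]
t=2: π = [0.1956, 0.1620, 0.1499, 0.1869, 0.1667, 0.1389]
t=3: π = [0.1969, 0.1742, 0.1519, 0.1756, 0.1667, 0.1348]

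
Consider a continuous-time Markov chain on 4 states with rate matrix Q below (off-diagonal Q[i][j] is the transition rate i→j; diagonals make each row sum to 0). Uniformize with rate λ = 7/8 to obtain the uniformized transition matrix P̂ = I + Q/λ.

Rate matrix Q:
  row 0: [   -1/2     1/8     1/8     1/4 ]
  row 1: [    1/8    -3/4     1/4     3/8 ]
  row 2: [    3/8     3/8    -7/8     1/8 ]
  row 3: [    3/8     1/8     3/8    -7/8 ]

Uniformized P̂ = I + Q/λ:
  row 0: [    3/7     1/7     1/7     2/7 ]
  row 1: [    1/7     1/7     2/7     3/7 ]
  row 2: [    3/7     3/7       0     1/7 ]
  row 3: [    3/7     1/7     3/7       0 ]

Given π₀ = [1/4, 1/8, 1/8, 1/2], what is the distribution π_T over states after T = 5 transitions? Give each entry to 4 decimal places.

π = [0.3701, 0.2013, 0.2049, 0.2238]

t=0: π = [0.2500, 0.1250, 0.1250, 0.5000]
t=1: π = [0.3929, 0.1786, 0.2857, 0.1429]
t=2: π = [0.3776, 0.2245, 0.1684, 0.2296]
t=3: π = [0.3644, 0.1910, 0.2165, 0.2281]
t=4: π = [0.3740, 0.2047, 0.2044, 0.2169]
t=5: π = [0.3701, 0.2013, 0.2049, 0.2238]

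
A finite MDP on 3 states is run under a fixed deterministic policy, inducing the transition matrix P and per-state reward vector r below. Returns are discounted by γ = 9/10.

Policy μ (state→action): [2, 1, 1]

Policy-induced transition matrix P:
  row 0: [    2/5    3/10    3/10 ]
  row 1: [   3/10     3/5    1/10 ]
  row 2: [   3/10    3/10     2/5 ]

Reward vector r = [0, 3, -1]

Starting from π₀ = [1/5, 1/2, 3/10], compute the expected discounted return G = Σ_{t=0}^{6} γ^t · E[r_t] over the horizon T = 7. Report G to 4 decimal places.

t=0: π = [0.2000, 0.5000, 0.3000], E[r] = 1.2000, γ^t·E[r] = 1.200000, running G = 1.200000
t=1: π = [0.3200, 0.4500, 0.2300], E[r] = 1.1200, γ^t·E[r] = 1.008000, running G = 2.208000
t=2: π = [0.3320, 0.4350, 0.2330], E[r] = 1.0720, γ^t·E[r] = 0.868320, running G = 3.076320
t=3: π = [0.3332, 0.4305, 0.2363], E[r] = 1.0552, γ^t·E[r] = 0.769241, running G = 3.845561
t=4: π = [0.3333, 0.4292, 0.2375], E[r] = 1.0499, γ^t·E[r] = 0.688853, running G = 4.534413
t=5: π = [0.3333, 0.4287, 0.2379], E[r] = 1.0483, γ^t·E[r] = 0.619018, running G = 5.153431
t=6: π = [0.3333, 0.4286, 0.2380], E[r] = 1.0478, γ^t·E[r] = 0.556858, running G = 5.710289

G = 5.7103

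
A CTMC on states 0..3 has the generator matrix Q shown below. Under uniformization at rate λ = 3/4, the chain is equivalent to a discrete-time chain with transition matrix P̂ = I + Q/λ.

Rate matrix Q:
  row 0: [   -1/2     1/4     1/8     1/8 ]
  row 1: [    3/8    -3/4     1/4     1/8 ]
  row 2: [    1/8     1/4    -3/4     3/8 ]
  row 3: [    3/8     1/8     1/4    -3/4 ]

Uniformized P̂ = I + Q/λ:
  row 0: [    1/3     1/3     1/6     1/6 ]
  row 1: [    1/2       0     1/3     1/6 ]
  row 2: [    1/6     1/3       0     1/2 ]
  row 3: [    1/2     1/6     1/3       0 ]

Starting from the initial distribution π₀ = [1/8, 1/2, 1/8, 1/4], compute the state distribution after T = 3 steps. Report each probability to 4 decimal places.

t=0: π = [0.1250, 0.5000, 0.1250, 0.2500]
t=1: π = [0.4375, 0.1250, 0.2708, 0.1667]
t=2: π = [0.3368, 0.2639, 0.1701, 0.2292]
t=3: π = [0.3872, 0.2072, 0.2205, 0.1852]

π = [0.3872, 0.2072, 0.2205, 0.1852]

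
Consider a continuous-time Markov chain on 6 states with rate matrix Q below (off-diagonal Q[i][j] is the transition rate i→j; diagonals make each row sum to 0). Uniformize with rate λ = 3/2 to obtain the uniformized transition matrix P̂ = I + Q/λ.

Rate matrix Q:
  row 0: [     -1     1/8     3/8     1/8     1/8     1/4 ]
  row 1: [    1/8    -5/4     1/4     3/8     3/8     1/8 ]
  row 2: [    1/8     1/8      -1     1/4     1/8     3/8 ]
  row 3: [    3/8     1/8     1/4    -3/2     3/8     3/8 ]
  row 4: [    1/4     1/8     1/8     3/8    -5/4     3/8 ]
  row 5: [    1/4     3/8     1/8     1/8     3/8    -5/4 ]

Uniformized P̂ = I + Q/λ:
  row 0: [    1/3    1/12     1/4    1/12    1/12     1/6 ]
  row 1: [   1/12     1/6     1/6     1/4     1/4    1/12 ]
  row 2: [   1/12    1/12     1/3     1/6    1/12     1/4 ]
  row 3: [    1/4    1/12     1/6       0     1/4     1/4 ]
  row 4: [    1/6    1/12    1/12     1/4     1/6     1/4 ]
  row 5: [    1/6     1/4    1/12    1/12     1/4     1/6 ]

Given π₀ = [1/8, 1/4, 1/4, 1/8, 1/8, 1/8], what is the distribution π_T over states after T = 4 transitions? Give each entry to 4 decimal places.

π = [0.1828, 0.1269, 0.1809, 0.1373, 0.1749, 0.1972]

t=0: π = [0.1250, 0.2500, 0.2500, 0.1250, 0.1250, 0.1250]
t=1: π = [0.1563, 0.1250, 0.1979, 0.1563, 0.1771, 0.1875]
t=2: π = [0.1788, 0.1250, 0.1823, 0.1372, 0.1762, 0.2005]
t=3: π = [0.1823, 0.1272, 0.1806, 0.1373, 0.1751, 0.1976]
t=4: π = [0.1828, 0.1269, 0.1809, 0.1373, 0.1749, 0.1972]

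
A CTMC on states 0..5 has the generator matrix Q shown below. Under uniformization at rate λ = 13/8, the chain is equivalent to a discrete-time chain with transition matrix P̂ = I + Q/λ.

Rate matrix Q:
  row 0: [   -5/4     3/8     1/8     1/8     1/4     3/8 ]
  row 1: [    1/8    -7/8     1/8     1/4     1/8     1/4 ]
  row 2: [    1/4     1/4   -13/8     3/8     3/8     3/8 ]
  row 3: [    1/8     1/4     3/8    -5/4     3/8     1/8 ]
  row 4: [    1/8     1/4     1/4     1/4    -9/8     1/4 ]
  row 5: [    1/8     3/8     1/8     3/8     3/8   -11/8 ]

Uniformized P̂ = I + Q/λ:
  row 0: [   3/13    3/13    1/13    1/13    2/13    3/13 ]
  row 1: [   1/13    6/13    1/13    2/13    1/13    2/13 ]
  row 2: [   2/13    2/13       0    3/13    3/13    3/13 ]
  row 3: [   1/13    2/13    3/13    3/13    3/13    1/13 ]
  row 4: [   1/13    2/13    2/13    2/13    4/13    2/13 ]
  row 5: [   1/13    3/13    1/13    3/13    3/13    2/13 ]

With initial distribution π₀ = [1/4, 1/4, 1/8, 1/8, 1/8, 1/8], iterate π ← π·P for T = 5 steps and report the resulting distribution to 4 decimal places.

π = [0.1010, 0.2510, 0.1115, 0.1805, 0.1996, 0.1563]

t=0: π = [0.2500, 0.2500, 0.1250, 0.1250, 0.1250, 0.1250]
t=1: π = [0.1250, 0.2596, 0.0962, 0.1635, 0.1827, 0.1731]
t=2: π = [0.1036, 0.2567, 0.1087, 0.1775, 0.1953, 0.1583]
t=3: π = [0.1012, 0.2530, 0.1109, 0.1801, 0.1983, 0.1565]
t=4: π = [0.1010, 0.2515, 0.1114, 0.1805, 0.1993, 0.1563]
t=5: π = [0.1010, 0.2510, 0.1115, 0.1805, 0.1996, 0.1563]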